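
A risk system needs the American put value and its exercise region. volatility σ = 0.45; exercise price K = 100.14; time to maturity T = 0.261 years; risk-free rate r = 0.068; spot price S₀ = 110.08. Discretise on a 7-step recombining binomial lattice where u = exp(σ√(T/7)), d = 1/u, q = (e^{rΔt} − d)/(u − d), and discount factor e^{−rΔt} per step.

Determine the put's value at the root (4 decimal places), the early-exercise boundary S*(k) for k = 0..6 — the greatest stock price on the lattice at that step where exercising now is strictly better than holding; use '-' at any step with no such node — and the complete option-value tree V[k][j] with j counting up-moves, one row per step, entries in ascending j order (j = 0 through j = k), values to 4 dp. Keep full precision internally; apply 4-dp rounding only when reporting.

params: Δt=0.03729 u=1.09078 d=0.91678 q=0.49288 e^(-rΔt)=0.99747
t_7 payoffs: 40.2231 28.8509 15.3202 0.0000 0.0000 0.0000 0.0000 0.0000
t_6: node(6,0) S=65.3561 payoff=34.7839 vs cont=34.5303 → 34.7839 [stop]  node(6,1) S=77.7607 payoff=22.3793 vs cont=22.1257 → 22.3793 [stop]  node(6,2) S=92.5197 payoff=7.6203 vs cont=7.7495 → 7.7495 [wait]  node(6,3) S=110.0800 payoff=0.0000 vs cont=0.0000 → 0.0000 [wait]  node(6,4) S=130.9732 payoff=0.0000 vs cont=0.0000 → 0.0000 [wait]  node(6,5) S=155.8320 payoff=0.0000 vs cont=0.0000 → 0.0000 [wait]  node(6,6) S=185.4090 payoff=0.0000 vs cont=0.0000 → 0.0000 [wait]  ⇒ S*(6)=77.7607
t_5: node(5,0) S=71.2891 payoff=28.8509 vs cont=28.5973 → 28.8509 [stop]  node(5,1) S=84.8198 payoff=15.3202 vs cont=15.1302 → 15.3202 [stop]  node(5,2) S=100.9186 payoff=0.0000 vs cont=3.9200 → 3.9200 [wait]  node(5,3) S=120.0730 payoff=0.0000 vs cont=0.0000 → 0.0000 [wait]  node(5,4) S=142.8629 payoff=0.0000 vs cont=0.0000 → 0.0000 [wait]  node(5,5) S=169.9784 payoff=0.0000 vs cont=0.0000 → 0.0000 [wait]  ⇒ S*(5)=84.8198
t_4: node(4,0) S=77.7607 payoff=22.3793 vs cont=22.1257 → 22.3793 [stop]  node(4,1) S=92.5197 payoff=7.6203 vs cont=9.6767 → 9.6767 [wait]  node(4,2) S=110.0800 payoff=0.0000 vs cont=1.9829 → 1.9829 [wait]  node(4,3) S=130.9732 payoff=0.0000 vs cont=0.0000 → 0.0000 [wait]  node(4,4) S=155.8320 payoff=0.0000 vs cont=0.0000 → 0.0000 [wait]  ⇒ S*(4)=77.7607
t_3: node(3,0) S=84.8198 payoff=15.3202 vs cont=16.0776 → 16.0776 [wait]  node(3,1) S=100.9186 payoff=0.0000 vs cont=5.8697 → 5.8697 [wait]  node(3,2) S=120.0730 payoff=0.0000 vs cont=1.0030 → 1.0030 [wait]  node(3,3) S=142.8629 payoff=0.0000 vs cont=0.0000 → 0.0000 [wait]  ⇒ S*(3)=-
t_2: node(2,0) S=92.5197 payoff=7.6203 vs cont=11.0183 → 11.0183 [wait]  node(2,1) S=110.0800 payoff=0.0000 vs cont=3.4622 → 3.4622 [wait]  node(2,2) S=130.9732 payoff=0.0000 vs cont=0.5074 → 0.5074 [wait]  ⇒ S*(2)=-
t_1: node(1,0) S=100.9186 payoff=0.0000 vs cont=7.2756 → 7.2756 [wait]  node(1,1) S=120.0730 payoff=0.0000 vs cont=2.0007 → 2.0007 [wait]  ⇒ S*(1)=-
t_0: node(0,0) S=110.0800 payoff=0.0000 vs cont=4.6639 → 4.6639 [wait]  ⇒ S*(0)=-

price = 4.6639
boundary = - - - - 77.7607 84.8198 77.7607
tree:
4.6639
7.2756 2.0007
11.0183 3.4622 0.5074
16.0776 5.8697 1.0030 0.0000
22.3793 9.6767 1.9829 0.0000 0.0000
28.8509 15.3202 3.9200 0.0000 0.0000 0.0000
34.7839 22.3793 7.7495 0.0000 0.0000 0.0000 0.0000
40.2231 28.8509 15.3202 0.0000 0.0000 0.0000 0.0000 0.0000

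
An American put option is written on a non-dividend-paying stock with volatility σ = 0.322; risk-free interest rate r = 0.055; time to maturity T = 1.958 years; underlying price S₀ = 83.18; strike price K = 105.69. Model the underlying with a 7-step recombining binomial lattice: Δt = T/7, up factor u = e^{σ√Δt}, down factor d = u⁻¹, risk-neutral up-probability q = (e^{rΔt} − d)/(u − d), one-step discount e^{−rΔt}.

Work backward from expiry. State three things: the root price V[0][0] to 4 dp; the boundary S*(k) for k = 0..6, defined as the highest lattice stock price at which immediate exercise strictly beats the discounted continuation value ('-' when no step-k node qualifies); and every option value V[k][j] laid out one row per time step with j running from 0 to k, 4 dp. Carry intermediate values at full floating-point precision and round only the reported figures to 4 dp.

price = 25.7115
boundary = - 70.1550 59.1696 70.1550 59.1696 70.1550 83.1800
tree:
25.7115
35.5350 16.7912
46.5204 24.8773 9.3138
55.7856 35.5350 15.1065 3.8734
63.6000 46.5204 23.7024 7.0729 0.8293
70.1908 55.7856 35.5350 12.7337 1.6939 0.0000
75.7496 63.6000 46.5204 22.5100 3.4598 0.0000 0.0000
80.4379 70.1908 55.7856 35.5350 7.0668 0.0000 0.0000 0.0000

Δt=0.27971  u=1.18566  d=0.84341  q=0.50283  discount=0.98473
step 7 (expiry): payoffs max(K−S,0) = 80.4379 70.1908 55.7856 35.5350 7.0668 0.0000 0.0000 0.0000
step 6: (k=6,j=0): S=29.9404, (K−S)⁺=75.7496, hold=74.1360 ⇒ V=75.7496 exercise | (k=6,j=1): S=42.0900, (K−S)⁺=63.6000, hold=61.9865 ⇒ V=63.6000 exercise | (k=6,j=2): S=59.1696, (K−S)⁺=46.5204, hold=44.9069 ⇒ V=46.5204 exercise | (k=6,j=3): S=83.1800, (K−S)⁺=22.5100, hold=20.8965 ⇒ V=22.5100 exercise | (k=6,j=4): S=116.9335, (K−S)⁺=0.0000, hold=3.4598 ⇒ V=3.4598 continue | (k=6,j=5): S=164.3839, (K−S)⁺=0.0000, hold=0.0000 ⇒ V=0.0000 continue | (k=6,j=6): S=231.0891, (K−S)⁺=0.0000, hold=0.0000 ⇒ V=0.0000 continue  boundary S*=83.1800
step 5: (k=5,j=0): S=35.4992, (K−S)⁺=70.1908, hold=68.5773 ⇒ V=70.1908 exercise | (k=5,j=1): S=49.9044, (K−S)⁺=55.7856, hold=54.1721 ⇒ V=55.7856 exercise | (k=5,j=2): S=70.1550, (K−S)⁺=35.5350, hold=33.9214 ⇒ V=35.5350 exercise | (k=5,j=3): S=98.6232, (K−S)⁺=7.0668, hold=12.7337 ⇒ V=12.7337 continue | (k=5,j=4): S=138.6434, (K−S)⁺=0.0000, hold=1.6939 ⇒ V=1.6939 continue | (k=5,j=5): S=194.9034, (K−S)⁺=0.0000, hold=0.0000 ⇒ V=0.0000 continue  boundary S*=70.1550
step 4: (k=4,j=0): S=42.0900, (K−S)⁺=63.6000, hold=61.9865 ⇒ V=63.6000 exercise | (k=4,j=1): S=59.1696, (K−S)⁺=46.5204, hold=44.9069 ⇒ V=46.5204 exercise | (k=4,j=2): S=83.1800, (K−S)⁺=22.5100, hold=23.7024 ⇒ V=23.7024 continue | (k=4,j=3): S=116.9335, (K−S)⁺=0.0000, hold=7.0729 ⇒ V=7.0729 continue | (k=4,j=4): S=164.3839, (K−S)⁺=0.0000, hold=0.8293 ⇒ V=0.8293 continue  boundary S*=59.1696
step 3: (k=3,j=0): S=49.9044, (K−S)⁺=55.7856, hold=54.1721 ⇒ V=55.7856 exercise | (k=3,j=1): S=70.1550, (K−S)⁺=35.5350, hold=34.5119 ⇒ V=35.5350 exercise | (k=3,j=2): S=98.6232, (K−S)⁺=7.0668, hold=15.1065 ⇒ V=15.1065 continue | (k=3,j=3): S=138.6434, (K−S)⁺=0.0000, hold=3.8734 ⇒ V=3.8734 continue  boundary S*=70.1550
step 2: (k=2,j=0): S=59.1696, (K−S)⁺=46.5204, hold=44.9069 ⇒ V=46.5204 exercise | (k=2,j=1): S=83.1800, (K−S)⁺=22.5100, hold=24.8773 ⇒ V=24.8773 continue | (k=2,j=2): S=116.9335, (K−S)⁺=0.0000, hold=9.3138 ⇒ V=9.3138 continue  boundary S*=59.1696
step 1: (k=1,j=0): S=70.1550, (K−S)⁺=35.5350, hold=35.0936 ⇒ V=35.5350 exercise | (k=1,j=1): S=98.6232, (K−S)⁺=7.0668, hold=16.7912 ⇒ V=16.7912 continue  boundary S*=70.1550
step 0: (k=0,j=0): S=83.1800, (K−S)⁺=22.5100, hold=25.7115 ⇒ V=25.7115 continue  boundary S*=-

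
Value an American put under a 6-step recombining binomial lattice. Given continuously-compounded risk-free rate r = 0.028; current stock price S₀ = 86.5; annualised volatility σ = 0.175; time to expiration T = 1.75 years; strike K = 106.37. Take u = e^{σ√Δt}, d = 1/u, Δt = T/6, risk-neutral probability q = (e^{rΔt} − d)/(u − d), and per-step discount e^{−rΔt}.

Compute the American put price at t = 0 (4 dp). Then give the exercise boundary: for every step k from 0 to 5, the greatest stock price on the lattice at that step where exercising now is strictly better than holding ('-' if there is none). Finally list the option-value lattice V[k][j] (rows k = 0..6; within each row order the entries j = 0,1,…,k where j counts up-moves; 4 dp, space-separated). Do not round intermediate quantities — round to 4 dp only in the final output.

price = 20.0519
boundary = - 78.6992 86.5000 78.6992 86.5000 95.0740
tree:
20.0519
27.6708 13.3273
34.7680 19.8700 7.4910
41.2252 27.6708 12.4767 3.0016
47.1001 34.7680 19.8700 5.8410 0.4249
52.4452 41.2252 27.6708 11.2960 0.8919 0.0000
57.3083 47.1001 34.7680 19.8700 1.8722 0.0000 0.0000

Δt=0.29167, u=1.09912, d=0.90982, q=0.51971, disc=e^(-rΔt)=0.99187
k=6 terminal: V=max(K-S,0) → 57.3083 47.1001 34.7680 19.8700 1.8722 0.0000 0.0000
k=5: j=0 S=53.9248 intr=52.4452 cont=51.5801 V=52.4452[EX]; j=1 S=65.1448 intr=41.2252 cont=40.3601 V=41.2252[EX]; j=2 S=78.6992 intr=27.6708 cont=26.8056 V=27.6708[EX]; j=3 S=95.0740 intr=11.2960 cont=10.4309 V=11.2960[EX]; j=4 S=114.8557 intr=0.0000 cont=0.8919 V=0.8919[hold]; j=5 S=138.7534 intr=0.0000 cont=0.0000 V=0.0000[hold]  S*(5)=95.0740
k=4: j=0 S=59.2699 intr=47.1001 cont=46.2350 V=47.1001[EX]; j=1 S=71.6020 intr=34.7680 cont=33.9029 V=34.7680[EX]; j=2 S=86.5000 intr=19.8700 cont=19.0048 V=19.8700[EX]; j=3 S=104.4978 intr=1.8722 cont=5.8410 V=5.8410[hold]; j=4 S=126.2403 intr=0.0000 cont=0.4249 V=0.4249[hold]  S*(4)=86.5000
k=3: j=0 S=65.1448 intr=41.2252 cont=40.3601 V=41.2252[EX]; j=1 S=78.6992 intr=27.6708 cont=26.8056 V=27.6708[EX]; j=2 S=95.0740 intr=11.2960 cont=12.4767 V=12.4767[hold]; j=3 S=114.8557 intr=0.0000 cont=3.0016 V=3.0016[hold]  S*(3)=78.6992
k=2: j=0 S=71.6020 intr=34.7680 cont=33.9029 V=34.7680[EX]; j=1 S=86.5000 intr=19.8700 cont=19.6135 V=19.8700[EX]; j=2 S=104.4978 intr=1.8722 cont=7.4910 V=7.4910[hold]  S*(2)=86.5000
k=1: j=0 S=78.6992 intr=27.6708 cont=26.8056 V=27.6708[EX]; j=1 S=95.0740 intr=11.2960 cont=13.3273 V=13.3273[hold]  S*(1)=78.6992
k=0: j=0 S=86.5000 intr=19.8700 cont=20.0519 V=20.0519[hold]  S*(0)=-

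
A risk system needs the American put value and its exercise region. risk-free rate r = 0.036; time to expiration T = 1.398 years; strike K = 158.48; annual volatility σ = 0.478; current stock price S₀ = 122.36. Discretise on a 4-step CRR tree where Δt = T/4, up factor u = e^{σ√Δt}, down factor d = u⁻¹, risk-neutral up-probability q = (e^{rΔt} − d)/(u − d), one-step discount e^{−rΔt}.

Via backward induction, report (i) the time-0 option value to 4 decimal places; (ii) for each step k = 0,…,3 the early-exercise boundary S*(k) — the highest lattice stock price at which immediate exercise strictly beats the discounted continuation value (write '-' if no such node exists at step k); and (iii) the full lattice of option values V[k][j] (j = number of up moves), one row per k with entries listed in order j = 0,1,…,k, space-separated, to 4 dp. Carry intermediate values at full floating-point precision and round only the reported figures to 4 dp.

price = 49.6945
boundary = - - 69.5325 92.2388
tree:
49.6945
68.0331 28.8468
88.9475 44.5753 10.5802
106.0642 66.2412 19.5489 0.0000
118.9673 88.9475 36.1200 0.0000 0.0000

Δt=0.34950, u=1.32656, d=0.75383, q=0.45193, disc=e^(-rΔt)=0.98750
k=4 terminal: V=max(K-S,0) → 118.9673 88.9475 36.1200 0.0000 0.0000
k=3: j=0 S=52.4158 intr=106.0642 cont=104.0827 V=106.0642[EX]; j=1 S=92.2388 intr=66.2412 cont=64.2597 V=66.2412[EX]; j=2 S=162.3175 intr=0.0000 cont=19.5489 V=19.5489[hold]; j=3 S=285.6385 intr=0.0000 cont=0.0000 V=0.0000[hold]  S*(3)=92.2388
k=2: j=0 S=69.5325 intr=88.9475 cont=86.9660 V=88.9475[EX]; j=1 S=122.3600 intr=36.1200 cont=44.5753 V=44.5753[hold]; j=2 S=215.3233 intr=0.0000 cont=10.5802 V=10.5802[hold]  S*(2)=69.5325
k=1: j=0 S=92.2388 intr=66.2412 cont=68.0331 V=68.0331[hold]; j=1 S=162.3175 intr=0.0000 cont=28.8468 V=28.8468[hold]  S*(1)=-
k=0: j=0 S=122.3600 intr=36.1200 cont=49.6945 V=49.6945[hold]  S*(0)=-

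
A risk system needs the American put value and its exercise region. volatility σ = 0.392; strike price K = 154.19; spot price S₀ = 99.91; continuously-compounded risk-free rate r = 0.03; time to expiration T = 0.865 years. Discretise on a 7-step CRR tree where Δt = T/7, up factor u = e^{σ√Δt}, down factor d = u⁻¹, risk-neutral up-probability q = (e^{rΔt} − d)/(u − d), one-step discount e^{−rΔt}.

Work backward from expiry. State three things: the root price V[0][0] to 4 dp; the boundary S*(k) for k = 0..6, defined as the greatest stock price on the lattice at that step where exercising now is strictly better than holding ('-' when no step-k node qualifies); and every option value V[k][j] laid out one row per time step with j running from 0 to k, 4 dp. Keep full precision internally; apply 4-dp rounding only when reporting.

price = 54.9816
boundary = - 87.0490 75.8435 87.0490 99.9100 114.6712 131.6132
tree:
54.9816
67.1410 42.1842
78.3465 54.3250 29.3080
88.1095 67.1410 40.8086 17.0283
96.6158 78.3465 54.2800 26.4745 6.8874
104.0271 88.1095 67.1410 39.5188 12.4939 0.8437
110.4843 96.6158 78.3465 54.2800 22.5768 1.6255 0.0000
116.1104 104.0271 88.1095 67.1410 39.5188 3.1317 0.0000 0.0000

Δt=0.12357  u=1.14774  d=0.87127  q=0.47904  discount=0.99630
step 7 (expiry): payoffs max(K−S,0) = 116.1104 104.0271 88.1095 67.1410 39.5188 3.1317 0.0000 0.0000
step 6: (k=6,j=0): S=43.7057, (K−S)⁺=110.4843, hold=109.9138 ⇒ V=110.4843 exercise | (k=6,j=1): S=57.5742, (K−S)⁺=96.6158, hold=96.0452 ⇒ V=96.6158 exercise | (k=6,j=2): S=75.8435, (K−S)⁺=78.3465, hold=77.7759 ⇒ V=78.3465 exercise | (k=6,j=3): S=99.9100, (K−S)⁺=54.2800, hold=53.7095 ⇒ V=54.2800 exercise | (k=6,j=4): S=131.6132, (K−S)⁺=22.5768, hold=22.0063 ⇒ V=22.5768 exercise | (k=6,j=5): S=173.3763, (K−S)⁺=0.0000, hold=1.6255 ⇒ V=1.6255 continue | (k=6,j=6): S=228.3917, (K−S)⁺=0.0000, hold=0.0000 ⇒ V=0.0000 continue  boundary S*=131.6132
step 5: (k=5,j=0): S=50.1629, (K−S)⁺=104.0271, hold=103.4565 ⇒ V=104.0271 exercise | (k=5,j=1): S=66.0805, (K−S)⁺=88.1095, hold=87.5390 ⇒ V=88.1095 exercise | (k=5,j=2): S=87.0490, (K−S)⁺=67.1410, hold=66.5705 ⇒ V=67.1410 exercise | (k=5,j=3): S=114.6712, (K−S)⁺=39.5188, hold=38.9483 ⇒ V=39.5188 exercise | (k=5,j=4): S=151.0583, (K−S)⁺=3.1317, hold=12.4939 ⇒ V=12.4939 continue | (k=5,j=5): S=198.9917, (K−S)⁺=0.0000, hold=0.8437 ⇒ V=0.8437 continue  boundary S*=114.6712
step 4: (k=4,j=0): S=57.5742, (K−S)⁺=96.6158, hold=96.0452 ⇒ V=96.6158 exercise | (k=4,j=1): S=75.8435, (K−S)⁺=78.3465, hold=77.7759 ⇒ V=78.3465 exercise | (k=4,j=2): S=99.9100, (K−S)⁺=54.2800, hold=53.7095 ⇒ V=54.2800 exercise | (k=4,j=3): S=131.6132, (K−S)⁺=22.5768, hold=26.4745 ⇒ V=26.4745 continue | (k=4,j=4): S=173.3763, (K−S)⁺=0.0000, hold=6.8874 ⇒ V=6.8874 continue  boundary S*=99.9100
step 3: (k=3,j=0): S=66.0805, (K−S)⁺=88.1095, hold=87.5390 ⇒ V=88.1095 exercise | (k=3,j=1): S=87.0490, (K−S)⁺=67.1410, hold=66.5705 ⇒ V=67.1410 exercise | (k=3,j=2): S=114.6712, (K−S)⁺=39.5188, hold=40.8086 ⇒ V=40.8086 continue | (k=3,j=3): S=151.0583, (K−S)⁺=3.1317, hold=17.0283 ⇒ V=17.0283 continue  boundary S*=87.0490
step 2: (k=2,j=0): S=75.8435, (K−S)⁺=78.3465, hold=77.7759 ⇒ V=78.3465 exercise | (k=2,j=1): S=99.9100, (K−S)⁺=54.2800, hold=54.3250 ⇒ V=54.3250 continue | (k=2,j=2): S=131.6132, (K−S)⁺=22.5768, hold=29.3080 ⇒ V=29.3080 continue  boundary S*=75.8435
step 1: (k=1,j=0): S=87.0490, (K−S)⁺=67.1410, hold=66.5919 ⇒ V=67.1410 exercise | (k=1,j=1): S=114.6712, (K−S)⁺=39.5188, hold=42.1842 ⇒ V=42.1842 continue  boundary S*=87.0490
step 0: (k=0,j=0): S=99.9100, (K−S)⁺=54.2800, hold=54.9816 ⇒ V=54.9816 continue  boundary S*=-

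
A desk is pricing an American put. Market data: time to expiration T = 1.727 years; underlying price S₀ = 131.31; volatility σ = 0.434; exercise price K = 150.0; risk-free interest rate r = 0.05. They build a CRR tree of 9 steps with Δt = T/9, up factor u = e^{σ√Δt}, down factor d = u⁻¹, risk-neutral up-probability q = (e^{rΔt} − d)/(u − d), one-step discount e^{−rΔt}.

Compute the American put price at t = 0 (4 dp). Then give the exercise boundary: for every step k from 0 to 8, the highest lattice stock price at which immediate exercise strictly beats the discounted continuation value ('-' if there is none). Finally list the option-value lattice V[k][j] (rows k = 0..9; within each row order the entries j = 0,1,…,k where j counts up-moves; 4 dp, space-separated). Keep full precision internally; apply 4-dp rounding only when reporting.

price = 35.5121
boundary = - - - 74.2337 89.7773 74.2337 89.7773 108.5756 89.7773
tree:
35.5121
47.1488 23.5114
60.7459 33.2404 13.3534
75.7663 45.5565 20.4512 5.8660
88.6188 60.2227 30.4478 9.9391 1.5330
99.2460 75.7663 43.7680 16.5051 2.9640 0.0000
108.0333 88.6188 60.2227 26.6686 5.7309 0.0000 0.0000
115.2993 99.2460 75.7663 41.4244 11.0807 0.0000 0.0000 0.0000
121.3072 108.0333 88.6188 60.2227 21.4246 0.0000 0.0000 0.0000 0.0000
126.2749 115.2993 99.2460 75.7663 41.4244 0.0000 0.0000 0.0000 0.0000 0.0000

params: Δt=0.19189 u=1.20939 d=0.82686 q=0.47782 e^(-rΔt)=0.99045
t_9 payoffs: 126.2749 115.2993 99.2460 75.7663 41.4244 0.0000 0.0000 0.0000 0.0000 0.0000
t_8: node(8,0) S=28.6928 payoff=121.3072 vs cont=119.8749 → 121.3072 [stop]  node(8,1) S=41.9667 payoff=108.0333 vs cont=106.6011 → 108.0333 [stop]  node(8,2) S=61.3812 payoff=88.6188 vs cont=87.1865 → 88.6188 [stop]  node(8,3) S=89.7773 payoff=60.2227 vs cont=58.7904 → 60.2227 [stop]  node(8,4) S=131.3100 payoff=18.6900 vs cont=21.4246 → 21.4246 [wait]  node(8,5) S=192.0565 payoff=0.0000 vs cont=0.0000 → 0.0000 [wait]  node(8,6) S=280.9054 payoff=0.0000 vs cont=0.0000 → 0.0000 [wait]  node(8,7) S=410.8575 payoff=0.0000 vs cont=0.0000 → 0.0000 [wait]  node(8,8) S=600.9278 payoff=0.0000 vs cont=0.0000 → 0.0000 [wait]  ⇒ S*(8)=89.7773
t_7: node(7,0) S=34.7007 payoff=115.2993 vs cont=113.8670 → 115.2993 [stop]  node(7,1) S=50.7540 payoff=99.2460 vs cont=97.8138 → 99.2460 [stop]  node(7,2) S=74.2337 payoff=75.7663 vs cont=74.3340 → 75.7663 [stop]  node(7,3) S=108.5756 payoff=41.4244 vs cont=41.2863 → 41.4244 [stop]  node(7,4) S=158.8047 payoff=0.0000 vs cont=11.0807 → 11.0807 [wait]  node(7,5) S=232.2707 payoff=0.0000 vs cont=0.0000 → 0.0000 [wait]  node(7,6) S=339.7235 payoff=0.0000 vs cont=0.0000 → 0.0000 [wait]  node(7,7) S=496.8860 payoff=0.0000 vs cont=0.0000 → 0.0000 [wait]  ⇒ S*(7)=108.5756
t_6: node(6,0) S=41.9667 payoff=108.0333 vs cont=106.6011 → 108.0333 [stop]  node(6,1) S=61.3812 payoff=88.6188 vs cont=87.1865 → 88.6188 [stop]  node(6,2) S=89.7773 payoff=60.2227 vs cont=58.7904 → 60.2227 [stop]  node(6,3) S=131.3100 payoff=18.6900 vs cont=26.6686 → 26.6686 [wait]  node(6,4) S=192.0565 payoff=0.0000 vs cont=5.7309 → 5.7309 [wait]  node(6,5) S=280.9054 payoff=0.0000 vs cont=0.0000 → 0.0000 [wait]  node(6,6) S=410.8575 payoff=0.0000 vs cont=0.0000 → 0.0000 [wait]  ⇒ S*(6)=89.7773
t_5: node(5,0) S=50.7540 payoff=99.2460 vs cont=97.8138 → 99.2460 [stop]  node(5,1) S=74.2337 payoff=75.7663 vs cont=74.3340 → 75.7663 [stop]  node(5,2) S=108.5756 payoff=41.4244 vs cont=43.7680 → 43.7680 [wait]  node(5,3) S=158.8047 payoff=0.0000 vs cont=16.5051 → 16.5051 [wait]  node(5,4) S=232.2707 payoff=0.0000 vs cont=2.9640 → 2.9640 [wait]  node(5,5) S=339.7235 payoff=0.0000 vs cont=0.0000 → 0.0000 [wait]  ⇒ S*(5)=74.2337
t_4: node(4,0) S=61.3812 payoff=88.6188 vs cont=87.1865 → 88.6188 [stop]  node(4,1) S=89.7773 payoff=60.2227 vs cont=59.8995 → 60.2227 [stop]  node(4,2) S=131.3100 payoff=18.6900 vs cont=30.4478 → 30.4478 [wait]  node(4,3) S=192.0565 payoff=0.0000 vs cont=9.9391 → 9.9391 [wait]  node(4,4) S=280.9054 payoff=0.0000 vs cont=1.5330 → 1.5330 [wait]  ⇒ S*(4)=89.7773
t_3: node(3,0) S=74.2337 payoff=75.7663 vs cont=74.3340 → 75.7663 [stop]  node(3,1) S=108.5756 payoff=41.4244 vs cont=45.5565 → 45.5565 [wait]  node(3,2) S=158.8047 payoff=0.0000 vs cont=20.4512 → 20.4512 [wait]  node(3,3) S=232.2707 payoff=0.0000 vs cont=5.8660 → 5.8660 [wait]  ⇒ S*(3)=74.2337
t_2: node(2,0) S=89.7773 payoff=60.2227 vs cont=60.7459 → 60.7459 [wait]  node(2,1) S=131.3100 payoff=18.6900 vs cont=33.2404 → 33.2404 [wait]  node(2,2) S=192.0565 payoff=0.0000 vs cont=13.3534 → 13.3534 [wait]  ⇒ S*(2)=-
t_1: node(1,0) S=108.5756 payoff=41.4244 vs cont=47.1488 → 47.1488 [wait]  node(1,1) S=158.8047 payoff=0.0000 vs cont=23.5114 → 23.5114 [wait]  ⇒ S*(1)=-
t_0: node(0,0) S=131.3100 payoff=18.6900 vs cont=35.5121 → 35.5121 [wait]  ⇒ S*(0)=-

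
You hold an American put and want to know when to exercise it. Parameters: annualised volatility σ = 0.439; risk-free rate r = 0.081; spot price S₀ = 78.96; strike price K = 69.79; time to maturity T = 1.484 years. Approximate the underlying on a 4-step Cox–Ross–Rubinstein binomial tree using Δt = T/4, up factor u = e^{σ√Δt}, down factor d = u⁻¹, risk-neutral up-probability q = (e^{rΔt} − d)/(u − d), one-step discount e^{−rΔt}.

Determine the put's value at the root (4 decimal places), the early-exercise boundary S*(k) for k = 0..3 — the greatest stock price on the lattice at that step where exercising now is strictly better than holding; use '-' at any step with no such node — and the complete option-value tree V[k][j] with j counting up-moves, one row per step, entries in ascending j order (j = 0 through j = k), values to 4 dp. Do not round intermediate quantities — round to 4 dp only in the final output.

params: Δt=0.37100 u=1.30655 d=0.76537 q=0.48992 e^(-rΔt)=0.97040
t_4 payoffs: 42.6945 23.5357 0.0000 0.0000 0.0000
t_3: node(3,0) S=35.4017 payoff=34.3883 vs cont=32.3222 → 34.3883 [stop]  node(3,1) S=60.4337 payoff=9.3563 vs cont=11.6498 → 11.6498 [wait]  node(3,2) S=103.1656 payoff=0.0000 vs cont=0.0000 → 0.0000 [wait]  node(3,3) S=176.1125 payoff=0.0000 vs cont=0.0000 → 0.0000 [wait]  ⇒ S*(3)=35.4017
t_2: node(2,0) S=46.2543 payoff=23.5357 vs cont=22.5600 → 23.5357 [stop]  node(2,1) S=78.9600 payoff=0.0000 vs cont=5.7664 → 5.7664 [wait]  node(2,2) S=134.7915 payoff=0.0000 vs cont=0.0000 → 0.0000 [wait]  ⇒ S*(2)=46.2543
t_1: node(1,0) S=60.4337 payoff=9.3563 vs cont=14.3912 → 14.3912 [wait]  node(1,1) S=103.1656 payoff=0.0000 vs cont=2.8543 → 2.8543 [wait]  ⇒ S*(1)=-
t_0: node(0,0) S=78.9600 payoff=0.0000 vs cont=8.4803 → 8.4803 [wait]  ⇒ S*(0)=-

price = 8.4803
boundary = - - 46.2543 35.4017
tree:
8.4803
14.3912 2.8543
23.5357 5.7664 0.0000
34.3883 11.6498 0.0000 0.0000
42.6945 23.5357 0.0000 0.0000 0.0000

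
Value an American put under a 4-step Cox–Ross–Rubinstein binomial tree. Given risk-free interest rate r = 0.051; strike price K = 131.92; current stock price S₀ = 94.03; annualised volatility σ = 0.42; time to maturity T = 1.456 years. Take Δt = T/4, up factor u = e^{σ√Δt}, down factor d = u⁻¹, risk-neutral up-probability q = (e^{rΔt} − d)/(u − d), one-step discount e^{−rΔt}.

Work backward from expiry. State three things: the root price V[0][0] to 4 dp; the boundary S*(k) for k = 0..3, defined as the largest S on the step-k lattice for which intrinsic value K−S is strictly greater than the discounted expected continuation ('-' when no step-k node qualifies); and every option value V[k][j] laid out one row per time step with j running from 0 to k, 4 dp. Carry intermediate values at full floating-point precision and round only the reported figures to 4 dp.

price = 42.1448
boundary = - 72.9824 56.6460 72.9824
tree:
42.1448
58.9376 25.1448
75.2740 39.5578 10.1178
87.9536 58.9376 19.5797 0.0000
97.7950 75.2740 37.8900 0.0000 0.0000

Δt=0.36400, u=1.28839, d=0.77616, q=0.47357, disc=e^(-rΔt)=0.98161
k=4 terminal: V=max(K-S,0) → 97.7950 75.2740 37.8900 0.0000 0.0000
k=3: j=0 S=43.9664 intr=87.9536 cont=85.5272 V=87.9536[EX]; j=1 S=72.9824 intr=58.9376 cont=56.5113 V=58.9376[EX]; j=2 S=121.1476 intr=10.7724 cont=19.5797 V=19.5797[hold]; j=3 S=201.1000 intr=0.0000 cont=0.0000 V=0.0000[hold]  S*(3)=72.9824
k=2: j=0 S=56.6460 intr=75.2740 cont=72.8476 V=75.2740[EX]; j=1 S=94.0300 intr=37.8900 cont=39.5578 V=39.5578[hold]; j=2 S=156.0858 intr=0.0000 cont=10.1178 V=10.1178[hold]  S*(2)=56.6460
k=1: j=0 S=72.9824 intr=58.9376 cont=57.2865 V=58.9376[EX]; j=1 S=121.1476 intr=10.7724 cont=25.1448 V=25.1448[hold]  S*(1)=72.9824
k=0: j=0 S=94.0300 intr=37.8900 cont=42.1448 V=42.1448[hold]  S*(0)=-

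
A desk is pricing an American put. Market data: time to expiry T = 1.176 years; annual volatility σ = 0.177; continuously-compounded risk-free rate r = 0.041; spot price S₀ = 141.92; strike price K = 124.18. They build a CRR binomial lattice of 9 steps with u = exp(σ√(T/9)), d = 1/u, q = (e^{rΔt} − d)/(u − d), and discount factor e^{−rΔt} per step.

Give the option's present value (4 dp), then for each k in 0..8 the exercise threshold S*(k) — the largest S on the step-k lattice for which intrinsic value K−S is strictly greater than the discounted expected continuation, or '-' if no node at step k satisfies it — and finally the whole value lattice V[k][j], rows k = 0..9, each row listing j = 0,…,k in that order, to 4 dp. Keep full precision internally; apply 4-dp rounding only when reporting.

price = 2.5691
boundary = - - - - - 103.0645 96.6768 103.0645 109.8743
tree:
2.5691
4.1502 1.1704
6.5404 2.0383 0.4002
10.0141 3.4764 0.7629 0.0774
14.8257 5.7798 1.4358 0.1642 0.0000
21.1155 9.3082 2.6588 0.3483 0.0000 0.0000
27.5032 14.3941 4.8194 0.7386 0.0000 0.0000 0.0000
33.4950 21.1155 8.4833 1.5665 0.0000 0.0000 0.0000 0.0000
39.1155 27.5032 14.3057 3.3222 0.0000 0.0000 0.0000 0.0000 0.0000
44.3876 33.4950 21.1155 7.0460 0.0000 0.0000 0.0000 0.0000 0.0000 0.0000

params: Δt=0.13067 u=1.06607 d=0.93802 q=0.52596 e^(-rΔt)=0.99466
t_9 payoffs: 44.3876 33.4950 21.1155 7.0460 0.0000 0.0000 0.0000 0.0000 0.0000 0.0000
t_8: node(8,0) S=85.0645 payoff=39.1155 vs cont=38.4520 → 39.1155 [stop]  node(8,1) S=96.6768 payoff=27.5032 vs cont=26.8397 → 27.5032 [stop]  node(8,2) S=109.8743 payoff=14.3057 vs cont=13.6422 → 14.3057 [stop]  node(8,3) S=124.8734 payoff=0.0000 vs cont=3.3222 → 3.3222 [wait]  node(8,4) S=141.9200 payoff=0.0000 vs cont=0.0000 → 0.0000 [wait]  node(8,5) S=161.2937 payoff=0.0000 vs cont=0.0000 → 0.0000 [wait]  node(8,6) S=183.3121 payoff=0.0000 vs cont=0.0000 → 0.0000 [wait]  node(8,7) S=208.3363 payoff=0.0000 vs cont=0.0000 → 0.0000 [wait]  node(8,8) S=236.7766 payoff=0.0000 vs cont=0.0000 → 0.0000 [wait]  ⇒ S*(8)=109.8743
t_7: node(7,0) S=90.6850 payoff=33.4950 vs cont=32.8315 → 33.4950 [stop]  node(7,1) S=103.0645 payoff=21.1155 vs cont=20.4520 → 21.1155 [stop]  node(7,2) S=117.1340 payoff=7.0460 vs cont=8.4833 → 8.4833 [wait]  node(7,3) S=133.1241 payoff=0.0000 vs cont=1.5665 → 1.5665 [wait]  node(7,4) S=151.2971 payoff=0.0000 vs cont=0.0000 → 0.0000 [wait]  node(7,5) S=171.9508 payoff=0.0000 vs cont=0.0000 → 0.0000 [wait]  node(7,6) S=195.4241 payoff=0.0000 vs cont=0.0000 → 0.0000 [wait]  node(7,7) S=222.1017 payoff=0.0000 vs cont=0.0000 → 0.0000 [wait]  ⇒ S*(7)=103.0645
t_6: node(6,0) S=96.6768 payoff=27.5032 vs cont=26.8397 → 27.5032 [stop]  node(6,1) S=109.8743 payoff=14.3057 vs cont=14.3941 → 14.3941 [wait]  node(6,2) S=124.8734 payoff=0.0000 vs cont=4.8194 → 4.8194 [wait]  node(6,3) S=141.9200 payoff=0.0000 vs cont=0.7386 → 0.7386 [wait]  node(6,4) S=161.2937 payoff=0.0000 vs cont=0.0000 → 0.0000 [wait]  node(6,5) S=183.3121 payoff=0.0000 vs cont=0.0000 → 0.0000 [wait]  node(6,6) S=208.3363 payoff=0.0000 vs cont=0.0000 → 0.0000 [wait]  ⇒ S*(6)=96.6768
t_5: node(5,0) S=103.0645 payoff=21.1155 vs cont=20.4982 → 21.1155 [stop]  node(5,1) S=117.1340 payoff=7.0460 vs cont=9.3082 → 9.3082 [wait]  node(5,2) S=133.1241 payoff=0.0000 vs cont=2.6588 → 2.6588 [wait]  node(5,3) S=151.2971 payoff=0.0000 vs cont=0.3483 → 0.3483 [wait]  node(5,4) S=171.9508 payoff=0.0000 vs cont=0.0000 → 0.0000 [wait]  node(5,5) S=195.4241 payoff=0.0000 vs cont=0.0000 → 0.0000 [wait]  ⇒ S*(5)=103.0645
t_4: node(4,0) S=109.8743 payoff=14.3057 vs cont=14.8257 → 14.8257 [wait]  node(4,1) S=124.8734 payoff=0.0000 vs cont=5.7798 → 5.7798 [wait]  node(4,2) S=141.9200 payoff=0.0000 vs cont=1.4358 → 1.4358 [wait]  node(4,3) S=161.2937 payoff=0.0000 vs cont=0.1642 → 0.1642 [wait]  node(4,4) S=183.3121 payoff=0.0000 vs cont=0.0000 → 0.0000 [wait]  ⇒ S*(4)=-
t_3: node(3,0) S=117.1340 payoff=7.0460 vs cont=10.0141 → 10.0141 [wait]  node(3,1) S=133.1241 payoff=0.0000 vs cont=3.4764 → 3.4764 [wait]  node(3,2) S=151.2971 payoff=0.0000 vs cont=0.7629 → 0.7629 [wait]  node(3,3) S=171.9508 payoff=0.0000 vs cont=0.0774 → 0.0774 [wait]  ⇒ S*(3)=-
t_2: node(2,0) S=124.8734 payoff=0.0000 vs cont=6.5404 → 6.5404 [wait]  node(2,1) S=141.9200 payoff=0.0000 vs cont=2.0383 → 2.0383 [wait]  node(2,2) S=161.2937 payoff=0.0000 vs cont=0.4002 → 0.4002 [wait]  ⇒ S*(2)=-
t_1: node(1,0) S=133.1241 payoff=0.0000 vs cont=4.1502 → 4.1502 [wait]  node(1,1) S=151.2971 payoff=0.0000 vs cont=1.1704 → 1.1704 [wait]  ⇒ S*(1)=-
t_0: node(0,0) S=141.9200 payoff=0.0000 vs cont=2.5691 → 2.5691 [wait]  ⇒ S*(0)=-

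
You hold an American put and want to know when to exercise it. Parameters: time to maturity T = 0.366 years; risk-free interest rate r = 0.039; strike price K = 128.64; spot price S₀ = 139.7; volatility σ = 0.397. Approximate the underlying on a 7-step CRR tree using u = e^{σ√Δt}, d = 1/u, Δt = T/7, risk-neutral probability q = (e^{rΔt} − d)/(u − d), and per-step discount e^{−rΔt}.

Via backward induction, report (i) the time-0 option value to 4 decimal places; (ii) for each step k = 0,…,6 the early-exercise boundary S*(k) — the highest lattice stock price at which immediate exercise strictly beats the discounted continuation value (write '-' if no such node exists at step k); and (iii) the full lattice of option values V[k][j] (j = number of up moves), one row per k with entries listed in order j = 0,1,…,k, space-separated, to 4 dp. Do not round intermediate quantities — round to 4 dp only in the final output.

params: Δt=0.05229 u=1.09503 d=0.91322 q=0.48855 e^(-rΔt)=0.99796
t_7 payoffs: 54.6412 39.9093 22.2446 1.0631 0.0000 0.0000 0.0000 0.0000
t_6: node(6,0) S=81.0307 payoff=47.6093 vs cont=47.3473 → 47.6093 [stop]  node(6,1) S=97.1624 payoff=31.4776 vs cont=31.2155 → 31.4776 [stop]  node(6,2) S=116.5058 payoff=12.1342 vs cont=11.8722 → 12.1342 [stop]  node(6,3) S=139.7000 payoff=0.0000 vs cont=0.5426 → 0.5426 [wait]  node(6,4) S=167.5118 payoff=0.0000 vs cont=0.0000 → 0.0000 [wait]  node(6,5) S=200.8605 payoff=0.0000 vs cont=0.0000 → 0.0000 [wait]  node(6,6) S=240.8482 payoff=0.0000 vs cont=0.0000 → 0.0000 [wait]  ⇒ S*(6)=116.5058
t_5: node(5,0) S=88.7307 payoff=39.9093 vs cont=39.6473 → 39.9093 [stop]  node(5,1) S=106.3954 payoff=22.2446 vs cont=21.9825 → 22.2446 [stop]  node(5,2) S=127.5769 payoff=1.0631 vs cont=6.4580 → 6.4580 [wait]  node(5,3) S=152.9752 payoff=0.0000 vs cont=0.2770 → 0.2770 [wait]  node(5,4) S=183.4298 payoff=0.0000 vs cont=0.0000 → 0.0000 [wait]  node(5,5) S=219.9475 payoff=0.0000 vs cont=0.0000 → 0.0000 [wait]  ⇒ S*(5)=106.3954
t_4: node(4,0) S=97.1624 payoff=31.4776 vs cont=31.2155 → 31.4776 [stop]  node(4,1) S=116.5058 payoff=12.1342 vs cont=14.5025 → 14.5025 [wait]  node(4,2) S=139.7000 payoff=0.0000 vs cont=3.4313 → 3.4313 [wait]  node(4,3) S=167.5118 payoff=0.0000 vs cont=0.1414 → 0.1414 [wait]  node(4,4) S=200.8605 payoff=0.0000 vs cont=0.0000 → 0.0000 [wait]  ⇒ S*(4)=97.1624
t_3: node(3,0) S=106.3954 payoff=22.2446 vs cont=23.1372 → 23.1372 [wait]  node(3,1) S=127.5769 payoff=1.0631 vs cont=9.0751 → 9.0751 [wait]  node(3,2) S=152.9752 payoff=0.0000 vs cont=1.8203 → 1.8203 [wait]  node(3,3) S=183.4298 payoff=0.0000 vs cont=0.0722 → 0.0722 [wait]  ⇒ S*(3)=-
t_2: node(2,0) S=116.5058 payoff=12.1342 vs cont=16.2341 → 16.2341 [wait]  node(2,1) S=139.7000 payoff=0.0000 vs cont=5.5195 → 5.5195 [wait]  node(2,2) S=167.5118 payoff=0.0000 vs cont=0.9643 → 0.9643 [wait]  ⇒ S*(2)=-
t_1: node(1,0) S=127.5769 payoff=1.0631 vs cont=10.9771 → 10.9771 [wait]  node(1,1) S=152.9752 payoff=0.0000 vs cont=3.2873 → 3.2873 [wait]  ⇒ S*(1)=-
t_0: node(0,0) S=139.7000 payoff=0.0000 vs cont=7.2056 → 7.2056 [wait]  ⇒ S*(0)=-

price = 7.2056
boundary = - - - - 97.1624 106.3954 116.5058
tree:
7.2056
10.9771 3.2873
16.2341 5.5195 0.9643
23.1372 9.0751 1.8203 0.0722
31.4776 14.5025 3.4313 0.1414 0.0000
39.9093 22.2446 6.4580 0.2770 0.0000 0.0000
47.6093 31.4776 12.1342 0.5426 0.0000 0.0000 0.0000
54.6412 39.9093 22.2446 1.0631 0.0000 0.0000 0.0000 0.0000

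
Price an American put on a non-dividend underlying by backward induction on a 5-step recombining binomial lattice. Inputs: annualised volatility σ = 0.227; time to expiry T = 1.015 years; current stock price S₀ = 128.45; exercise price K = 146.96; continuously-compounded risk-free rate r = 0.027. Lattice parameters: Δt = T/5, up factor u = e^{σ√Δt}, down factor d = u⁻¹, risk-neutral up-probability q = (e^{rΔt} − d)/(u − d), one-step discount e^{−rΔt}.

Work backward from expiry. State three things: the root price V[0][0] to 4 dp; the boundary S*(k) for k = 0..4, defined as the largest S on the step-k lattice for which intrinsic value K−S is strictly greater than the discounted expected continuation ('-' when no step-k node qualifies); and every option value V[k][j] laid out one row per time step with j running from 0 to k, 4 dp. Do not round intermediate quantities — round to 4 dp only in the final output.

params: Δt=0.20300 u=1.10769 d=0.90278 q=0.50128 e^(-rΔt)=0.99453
t_5 payoffs: 69.9327 52.4494 30.9979 4.6773 0.0000 0.0000
t_4: node(4,0) S=85.3223 payoff=61.6377 vs cont=60.8344 → 61.6377 [stop]  node(4,1) S=104.6883 payoff=42.2717 vs cont=41.4684 → 42.2717 [stop]  node(4,2) S=128.4500 payoff=18.5100 vs cont=17.7067 → 18.5100 [stop]  node(4,3) S=157.6050 payoff=0.0000 vs cont=2.3199 → 2.3199 [wait]  node(4,4) S=193.3774 payoff=0.0000 vs cont=0.0000 → 0.0000 [wait]  ⇒ S*(4)=128.4500
t_3: node(3,0) S=94.5106 payoff=52.4494 vs cont=51.6462 → 52.4494 [stop]  node(3,1) S=115.9621 payoff=30.9979 vs cont=30.1946 → 30.9979 [stop]  node(3,2) S=142.2827 payoff=4.6773 vs cont=10.3375 → 10.3375 [wait]  node(3,3) S=174.5773 payoff=0.0000 vs cont=1.1507 → 1.1507 [wait]  ⇒ S*(3)=115.9621
t_2: node(2,0) S=104.6883 payoff=42.2717 vs cont=41.4684 → 42.2717 [stop]  node(2,1) S=128.4500 payoff=18.5100 vs cont=20.5285 → 20.5285 [wait]  node(2,2) S=157.6050 payoff=0.0000 vs cont=5.7011 → 5.7011 [wait]  ⇒ S*(2)=104.6883
t_1: node(1,0) S=115.9621 payoff=30.9979 vs cont=31.2009 → 31.2009 [wait]  node(1,1) S=142.2827 payoff=4.6773 vs cont=13.0243 → 13.0243 [wait]  ⇒ S*(1)=-
t_0: node(0,0) S=128.4500 payoff=18.5100 vs cont=21.9687 → 21.9687 [wait]  ⇒ S*(0)=-

price = 21.9687
boundary = - - 104.6883 115.9621 128.4500
tree:
21.9687
31.2009 13.0243
42.2717 20.5285 5.7011
52.4494 30.9979 10.3375 1.1507
61.6377 42.2717 18.5100 2.3199 0.0000
69.9327 52.4494 30.9979 4.6773 0.0000 0.0000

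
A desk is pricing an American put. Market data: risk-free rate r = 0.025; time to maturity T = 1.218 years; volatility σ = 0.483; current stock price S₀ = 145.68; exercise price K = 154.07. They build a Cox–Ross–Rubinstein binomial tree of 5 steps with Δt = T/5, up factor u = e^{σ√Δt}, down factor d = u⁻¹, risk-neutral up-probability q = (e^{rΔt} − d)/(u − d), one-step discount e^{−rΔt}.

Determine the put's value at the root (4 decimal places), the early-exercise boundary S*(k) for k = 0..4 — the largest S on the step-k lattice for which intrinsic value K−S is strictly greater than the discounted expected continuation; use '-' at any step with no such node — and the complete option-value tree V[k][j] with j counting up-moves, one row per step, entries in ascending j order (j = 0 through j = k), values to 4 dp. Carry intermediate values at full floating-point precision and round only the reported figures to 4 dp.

price = 34.7547
boundary = - - - 71.2537 90.4353
tree:
34.7547
48.4396 18.7234
64.9086 29.2359 6.3010
82.8163 44.1921 11.5975 0.0000
97.9295 63.6347 21.3461 0.0000 0.0000
109.8371 82.8163 39.2893 0.0000 0.0000 0.0000

Δt=0.24360, u=1.26920, d=0.78790, q=0.45338, disc=e^(-rΔt)=0.99393
k=5 terminal: V=max(K-S,0) → 109.8371 82.8163 39.2893 0.0000 0.0000 0.0000
k=4: j=0 S=56.1405 intr=97.9295 cont=96.9941 V=97.9295[EX]; j=1 S=90.4353 intr=63.6347 cont=62.6992 V=63.6347[EX]; j=2 S=145.6800 intr=8.3900 cont=21.3461 V=21.3461[hold]; j=3 S=234.6723 intr=0.0000 cont=0.0000 V=0.0000[hold]; j=4 S=378.0277 intr=0.0000 cont=0.0000 V=0.0000[hold]  S*(4)=90.4353
k=3: j=0 S=71.2537 intr=82.8163 cont=81.8809 V=82.8163[EX]; j=1 S=114.7807 intr=39.2893 cont=44.1921 V=44.1921[hold]; j=2 S=184.8974 intr=0.0000 cont=11.5975 V=11.5975[hold]; j=3 S=297.8466 intr=0.0000 cont=0.0000 V=0.0000[hold]  S*(3)=71.2537
k=2: j=0 S=90.4353 intr=63.6347 cont=64.9086 V=64.9086[hold]; j=1 S=145.6800 intr=8.3900 cont=29.2359 V=29.2359[hold]; j=2 S=234.6723 intr=0.0000 cont=6.3010 V=6.3010[hold]  S*(2)=-
k=1: j=0 S=114.7807 intr=39.2893 cont=48.4396 V=48.4396[hold]; j=1 S=184.8974 intr=0.0000 cont=18.7234 V=18.7234[hold]  S*(1)=-
k=0: j=0 S=145.6800 intr=8.3900 cont=34.7547 V=34.7547[hold]  S*(0)=-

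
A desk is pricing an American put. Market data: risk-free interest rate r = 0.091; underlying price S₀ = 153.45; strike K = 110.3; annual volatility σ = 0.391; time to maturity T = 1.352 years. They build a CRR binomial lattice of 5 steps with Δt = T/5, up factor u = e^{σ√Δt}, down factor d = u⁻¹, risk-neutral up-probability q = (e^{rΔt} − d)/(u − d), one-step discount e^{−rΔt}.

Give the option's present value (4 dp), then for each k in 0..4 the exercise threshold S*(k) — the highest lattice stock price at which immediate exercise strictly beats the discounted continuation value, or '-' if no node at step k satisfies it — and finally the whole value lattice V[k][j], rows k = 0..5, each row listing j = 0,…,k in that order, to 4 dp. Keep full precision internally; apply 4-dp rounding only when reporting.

price = 5.0354
boundary = - - - 83.3805 68.0399
tree:
5.0354
9.0736 1.4042
15.9256 2.9383 0.0000
26.9195 6.1483 0.0000 0.0000
42.2601 12.8650 0.0000 0.0000 0.0000
54.7783 26.9195 0.0000 0.0000 0.0000 0.0000

Δt=0.27040  u=1.22546  d=0.81602  q=0.51019  discount=0.97569
step 5 (expiry): payoffs max(K−S,0) = 54.7783 26.9195 0.0000 0.0000 0.0000 0.0000
step 4: (k=4,j=0): S=68.0399, (K−S)⁺=42.2601, hold=39.5791 ⇒ V=42.2601 exercise | (k=4,j=1): S=102.1799, (K−S)⁺=8.1201, hold=12.8650 ⇒ V=12.8650 continue | (k=4,j=2): S=153.4500, (K−S)⁺=0.0000, hold=0.0000 ⇒ V=0.0000 continue | (k=4,j=3): S=230.4456, (K−S)⁺=0.0000, hold=0.0000 ⇒ V=0.0000 continue | (k=4,j=4): S=346.0747, (K−S)⁺=0.0000, hold=0.0000 ⇒ V=0.0000 continue  boundary S*=68.0399
step 3: (k=3,j=0): S=83.3805, (K−S)⁺=26.9195, hold=26.6005 ⇒ V=26.9195 exercise | (k=3,j=1): S=125.2178, (K−S)⁺=0.0000, hold=6.1483 ⇒ V=6.1483 continue | (k=3,j=2): S=188.0475, (K−S)⁺=0.0000, hold=0.0000 ⇒ V=0.0000 continue | (k=3,j=3): S=282.4029, (K−S)⁺=0.0000, hold=0.0000 ⇒ V=0.0000 continue  boundary S*=83.3805
step 2: (k=2,j=0): S=102.1799, (K−S)⁺=8.1201, hold=15.9256 ⇒ V=15.9256 continue | (k=2,j=1): S=153.4500, (K−S)⁺=0.0000, hold=2.9383 ⇒ V=2.9383 continue | (k=2,j=2): S=230.4456, (K−S)⁺=0.0000, hold=0.0000 ⇒ V=0.0000 continue  boundary S*=-
step 1: (k=1,j=0): S=125.2178, (K−S)⁺=0.0000, hold=9.0736 ⇒ V=9.0736 continue | (k=1,j=1): S=188.0475, (K−S)⁺=0.0000, hold=1.4042 ⇒ V=1.4042 continue  boundary S*=-
step 0: (k=0,j=0): S=153.4500, (K−S)⁺=0.0000, hold=5.0354 ⇒ V=5.0354 continue  boundary S*=-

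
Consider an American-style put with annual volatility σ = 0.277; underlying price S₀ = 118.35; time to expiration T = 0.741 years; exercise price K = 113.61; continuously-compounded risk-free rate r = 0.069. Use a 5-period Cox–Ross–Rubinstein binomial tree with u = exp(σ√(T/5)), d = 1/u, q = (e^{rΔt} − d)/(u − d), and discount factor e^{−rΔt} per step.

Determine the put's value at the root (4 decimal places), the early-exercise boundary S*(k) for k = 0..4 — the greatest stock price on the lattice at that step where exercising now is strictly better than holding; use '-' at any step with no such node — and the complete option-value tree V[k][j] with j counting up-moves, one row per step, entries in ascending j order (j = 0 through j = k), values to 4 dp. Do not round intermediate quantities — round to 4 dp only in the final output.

params: Δt=0.14820 u=1.11253 d=0.89885 q=0.52147 e^(-rΔt)=0.98983
t_5 payoffs: 44.1698 27.6624 7.2308 0.0000 0.0000 0.0000
t_4: node(4,0) S=77.2543 payoff=36.3557 vs cont=35.1999 → 36.3557 [stop]  node(4,1) S=95.6193 payoff=17.9907 vs cont=16.8349 → 17.9907 [stop]  node(4,2) S=118.3500 payoff=0.0000 vs cont=3.4250 → 3.4250 [wait]  node(4,3) S=146.4843 payoff=0.0000 vs cont=0.0000 → 0.0000 [wait]  node(4,4) S=181.3068 payoff=0.0000 vs cont=0.0000 → 0.0000 [wait]  ⇒ S*(4)=95.6193
t_3: node(3,0) S=85.9476 payoff=27.6624 vs cont=26.5065 → 27.6624 [stop]  node(3,1) S=106.3792 payoff=7.2308 vs cont=10.2894 → 10.2894 [wait]  node(3,2) S=131.6678 payoff=0.0000 vs cont=1.6223 → 1.6223 [wait]  node(3,3) S=162.9681 payoff=0.0000 vs cont=0.0000 → 0.0000 [wait]  ⇒ S*(3)=85.9476
t_2: node(2,0) S=95.6193 payoff=17.9907 vs cont=18.4136 → 18.4136 [wait]  node(2,1) S=118.3500 payoff=0.0000 vs cont=5.7111 → 5.7111 [wait]  node(2,2) S=146.4843 payoff=0.0000 vs cont=0.7684 → 0.7684 [wait]  ⇒ S*(2)=-
t_1: node(1,0) S=106.3792 payoff=7.2308 vs cont=11.6697 → 11.6697 [wait]  node(1,1) S=131.6678 payoff=0.0000 vs cont=3.1017 → 3.1017 [wait]  ⇒ S*(1)=-
t_0: node(0,0) S=118.3500 payoff=0.0000 vs cont=7.1285 → 7.1285 [wait]  ⇒ S*(0)=-

price = 7.1285
boundary = - - - 85.9476 95.6193
tree:
7.1285
11.6697 3.1017
18.4136 5.7111 0.7684
27.6624 10.2894 1.6223 0.0000
36.3557 17.9907 3.4250 0.0000 0.0000
44.1698 27.6624 7.2308 0.0000 0.0000 0.0000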